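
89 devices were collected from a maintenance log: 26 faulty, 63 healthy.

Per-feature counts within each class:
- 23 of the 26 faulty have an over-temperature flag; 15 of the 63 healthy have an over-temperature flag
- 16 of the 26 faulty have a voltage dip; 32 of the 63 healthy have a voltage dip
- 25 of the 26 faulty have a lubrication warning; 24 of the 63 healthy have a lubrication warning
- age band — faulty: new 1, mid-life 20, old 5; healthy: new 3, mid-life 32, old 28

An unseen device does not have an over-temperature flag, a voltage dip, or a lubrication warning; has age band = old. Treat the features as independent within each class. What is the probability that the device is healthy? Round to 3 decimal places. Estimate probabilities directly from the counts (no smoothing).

faulty: (26/89) × (3/26) × (10/26) × (1/26) × (5/26) ≈ 0.0000958917
healthy: (63/89) × (48/63) × (31/63) × (39/63) × (28/63) ≈ 0.0730153
P(healthy | x) = 0.0730153 / 0.0731111917 ≈ 0.999

0.999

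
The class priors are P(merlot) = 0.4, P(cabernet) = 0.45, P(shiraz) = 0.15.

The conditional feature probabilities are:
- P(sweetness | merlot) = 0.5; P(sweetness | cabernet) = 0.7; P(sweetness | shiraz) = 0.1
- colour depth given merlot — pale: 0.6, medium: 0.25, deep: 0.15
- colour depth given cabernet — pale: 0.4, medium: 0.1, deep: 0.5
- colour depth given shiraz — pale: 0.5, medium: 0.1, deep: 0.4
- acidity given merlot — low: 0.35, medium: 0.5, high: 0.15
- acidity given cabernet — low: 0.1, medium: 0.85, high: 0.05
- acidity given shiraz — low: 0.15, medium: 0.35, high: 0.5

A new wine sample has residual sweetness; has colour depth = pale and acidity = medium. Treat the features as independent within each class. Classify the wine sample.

cabernet

merlot: 0.4 × 0.5 × 0.6 × 0.5 = 0.06
cabernet: 0.45 × 0.7 × 0.4 × 0.85 = 0.1071
shiraz: 0.15 × 0.1 × 0.5 × 0.35 = 0.002625
Highest score → cabernet.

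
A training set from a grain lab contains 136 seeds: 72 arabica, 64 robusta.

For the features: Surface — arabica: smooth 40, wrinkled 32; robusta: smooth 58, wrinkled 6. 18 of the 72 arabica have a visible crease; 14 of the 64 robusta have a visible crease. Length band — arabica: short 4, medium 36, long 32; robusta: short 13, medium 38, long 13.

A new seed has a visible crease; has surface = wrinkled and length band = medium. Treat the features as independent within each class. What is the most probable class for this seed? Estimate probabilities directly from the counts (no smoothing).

arabica

arabica: (72/136) × (32/72) × (18/72) × (36/72) ≈ 0.0294118
robusta: (64/136) × (6/64) × (14/64) × (38/64) ≈ 0.00573012
Highest score → arabica.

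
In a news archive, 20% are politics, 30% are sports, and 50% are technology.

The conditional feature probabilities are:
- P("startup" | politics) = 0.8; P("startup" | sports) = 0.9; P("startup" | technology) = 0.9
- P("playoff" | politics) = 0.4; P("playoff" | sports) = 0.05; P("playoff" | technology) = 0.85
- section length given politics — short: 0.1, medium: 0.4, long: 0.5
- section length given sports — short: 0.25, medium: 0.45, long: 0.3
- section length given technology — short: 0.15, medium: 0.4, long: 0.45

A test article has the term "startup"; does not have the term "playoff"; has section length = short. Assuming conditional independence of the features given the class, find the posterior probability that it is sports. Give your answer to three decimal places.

0.765

politics: 0.2 × 0.8 × (1−0.4) × 0.1 = 0.0096
sports: 0.3 × 0.9 × (1−0.05) × 0.25 = 0.064125
technology: 0.5 × 0.9 × (1−0.85) × 0.15 = 0.010125
P(sports | x) = 0.064125 / 0.08385 ≈ 0.765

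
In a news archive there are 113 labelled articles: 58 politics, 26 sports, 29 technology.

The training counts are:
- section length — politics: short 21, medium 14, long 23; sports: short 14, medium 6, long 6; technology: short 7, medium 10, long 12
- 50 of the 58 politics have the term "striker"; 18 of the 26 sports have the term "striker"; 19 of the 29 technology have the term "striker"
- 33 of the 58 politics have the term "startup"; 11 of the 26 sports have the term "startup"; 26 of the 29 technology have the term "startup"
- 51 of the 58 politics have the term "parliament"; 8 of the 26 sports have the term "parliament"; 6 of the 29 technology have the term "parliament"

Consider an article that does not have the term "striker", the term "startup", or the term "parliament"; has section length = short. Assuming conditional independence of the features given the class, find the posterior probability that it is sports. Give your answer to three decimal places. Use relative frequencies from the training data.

0.831

politics: (58/113) × (21/58) × (8/58) × (25/58) × (7/58) ≈ 0.00133348
sports: (26/113) × (14/26) × (8/26) × (15/26) × (18/26) ≈ 0.0152259
technology: (29/113) × (7/29) × (10/29) × (3/29) × (23/29) ≈ 0.00175257
P(sports | x) = 0.0152259 / 0.01831195 ≈ 0.831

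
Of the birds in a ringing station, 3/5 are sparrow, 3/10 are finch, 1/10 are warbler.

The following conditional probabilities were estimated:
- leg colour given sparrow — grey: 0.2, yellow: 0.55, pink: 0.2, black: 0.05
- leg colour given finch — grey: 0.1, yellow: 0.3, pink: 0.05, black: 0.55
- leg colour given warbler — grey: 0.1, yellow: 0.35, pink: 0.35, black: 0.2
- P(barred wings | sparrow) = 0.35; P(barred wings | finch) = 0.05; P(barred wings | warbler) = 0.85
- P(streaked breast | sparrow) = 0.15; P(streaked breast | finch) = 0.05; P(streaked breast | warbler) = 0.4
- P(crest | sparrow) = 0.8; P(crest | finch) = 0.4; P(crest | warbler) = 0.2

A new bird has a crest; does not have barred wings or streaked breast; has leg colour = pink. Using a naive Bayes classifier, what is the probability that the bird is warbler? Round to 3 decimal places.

sparrow: 0.6 × 0.2 × (1−0.35) × (1−0.15) × 0.8 = 0.05304
finch: 0.3 × 0.05 × (1−0.05) × (1−0.05) × 0.4 = 0.005415
warbler: 0.1 × 0.35 × (1−0.85) × (1−0.4) × 0.2 = 0.00063
P(warbler | x) = 0.00063 / 0.059085 ≈ 0.011

0.011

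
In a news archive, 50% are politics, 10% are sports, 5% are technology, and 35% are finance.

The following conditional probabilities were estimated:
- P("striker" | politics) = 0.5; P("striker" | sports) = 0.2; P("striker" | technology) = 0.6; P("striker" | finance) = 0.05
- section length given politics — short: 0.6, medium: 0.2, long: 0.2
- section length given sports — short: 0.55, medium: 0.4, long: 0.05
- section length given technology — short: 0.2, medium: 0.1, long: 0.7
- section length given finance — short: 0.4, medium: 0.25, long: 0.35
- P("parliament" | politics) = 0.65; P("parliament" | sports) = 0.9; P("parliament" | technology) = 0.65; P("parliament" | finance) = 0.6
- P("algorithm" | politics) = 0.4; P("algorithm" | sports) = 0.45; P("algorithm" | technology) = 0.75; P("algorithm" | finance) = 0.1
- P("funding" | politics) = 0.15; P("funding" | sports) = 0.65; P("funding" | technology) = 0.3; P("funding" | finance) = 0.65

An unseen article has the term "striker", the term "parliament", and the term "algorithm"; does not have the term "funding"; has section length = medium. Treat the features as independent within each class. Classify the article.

politics: 0.5 × 0.5 × 0.2 × 0.65 × 0.4 × (1−0.15) = 0.01105
sports: 0.1 × 0.2 × 0.4 × 0.9 × 0.45 × (1−0.65) = 0.001134
technology: 0.05 × 0.6 × 0.1 × 0.65 × 0.75 × (1−0.3) = 0.00102375
finance: 0.35 × 0.05 × 0.25 × 0.6 × 0.1 × (1−0.65) = 0.000091875
Highest score → politics.

politics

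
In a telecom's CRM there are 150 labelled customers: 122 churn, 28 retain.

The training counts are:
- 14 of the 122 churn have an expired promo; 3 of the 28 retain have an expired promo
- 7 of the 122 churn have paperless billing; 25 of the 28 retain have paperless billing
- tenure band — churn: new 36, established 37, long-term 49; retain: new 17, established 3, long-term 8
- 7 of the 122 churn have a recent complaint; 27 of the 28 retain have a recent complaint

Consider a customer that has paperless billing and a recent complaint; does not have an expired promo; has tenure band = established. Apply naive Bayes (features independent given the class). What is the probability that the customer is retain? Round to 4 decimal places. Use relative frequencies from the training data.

0.9553

churn: (122/150) × (108/122) × (7/122) × (37/122) × (7/122) ≈ 0.000718871
retain: (28/150) × (25/28) × (25/28) × (3/28) × (27/28) ≈ 0.0153745
P(retain | x) = 0.0153745 / 0.016093371 ≈ 0.9553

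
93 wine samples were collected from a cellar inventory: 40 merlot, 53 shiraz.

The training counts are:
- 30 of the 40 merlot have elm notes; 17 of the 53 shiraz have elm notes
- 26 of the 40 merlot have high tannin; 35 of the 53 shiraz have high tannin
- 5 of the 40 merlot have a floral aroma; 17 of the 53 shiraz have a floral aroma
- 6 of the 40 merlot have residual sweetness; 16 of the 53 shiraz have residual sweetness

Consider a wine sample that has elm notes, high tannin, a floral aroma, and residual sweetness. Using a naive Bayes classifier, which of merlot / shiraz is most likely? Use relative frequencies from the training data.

shiraz

merlot: (40/93) × (30/40) × (26/40) × (5/40) × (6/40) ≈ 0.00393145
shiraz: (53/93) × (17/53) × (35/53) × (17/53) × (16/53) ≈ 0.0116889
Highest score → shiraz.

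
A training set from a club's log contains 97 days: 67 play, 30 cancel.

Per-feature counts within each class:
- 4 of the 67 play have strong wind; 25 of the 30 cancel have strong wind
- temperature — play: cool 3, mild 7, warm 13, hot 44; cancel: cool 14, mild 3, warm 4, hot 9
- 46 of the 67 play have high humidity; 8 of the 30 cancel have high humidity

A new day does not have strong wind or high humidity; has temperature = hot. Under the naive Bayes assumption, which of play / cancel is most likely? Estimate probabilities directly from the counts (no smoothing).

play

play: (67/97) × (63/67) × (44/67) × (21/67) ≈ 0.133688
cancel: (30/97) × (5/30) × (9/30) × (22/30) ≈ 0.0113402
Highest score → play.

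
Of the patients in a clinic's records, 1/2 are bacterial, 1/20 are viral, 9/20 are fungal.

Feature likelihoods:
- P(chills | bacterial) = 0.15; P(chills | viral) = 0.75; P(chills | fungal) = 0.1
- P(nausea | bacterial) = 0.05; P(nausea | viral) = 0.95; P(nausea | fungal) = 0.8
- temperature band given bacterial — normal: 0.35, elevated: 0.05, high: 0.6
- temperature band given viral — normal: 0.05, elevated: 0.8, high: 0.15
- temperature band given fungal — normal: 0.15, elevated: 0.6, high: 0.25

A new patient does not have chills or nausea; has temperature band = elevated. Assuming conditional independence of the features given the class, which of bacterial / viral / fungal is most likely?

bacterial: 0.5 × (1−0.15) × (1−0.05) × 0.05 = 0.0201875
viral: 0.05 × (1−0.75) × (1−0.95) × 0.8 = 0.0005
fungal: 0.45 × (1−0.1) × (1−0.8) × 0.6 = 0.0486
Highest score → fungal.

fungal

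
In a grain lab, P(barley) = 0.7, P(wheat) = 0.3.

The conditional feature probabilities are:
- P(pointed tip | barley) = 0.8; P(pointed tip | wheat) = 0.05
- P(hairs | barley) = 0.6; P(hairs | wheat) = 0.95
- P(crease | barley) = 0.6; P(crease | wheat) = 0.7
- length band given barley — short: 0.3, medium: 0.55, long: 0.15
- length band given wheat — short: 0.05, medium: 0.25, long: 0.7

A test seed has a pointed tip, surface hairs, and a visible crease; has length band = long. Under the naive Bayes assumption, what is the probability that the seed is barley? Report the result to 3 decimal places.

barley: 0.7 × 0.8 × 0.6 × 0.6 × 0.15 = 0.03024
wheat: 0.3 × 0.05 × 0.95 × 0.7 × 0.7 = 0.0069825
P(barley | x) = 0.03024 / 0.0372225 ≈ 0.812

0.812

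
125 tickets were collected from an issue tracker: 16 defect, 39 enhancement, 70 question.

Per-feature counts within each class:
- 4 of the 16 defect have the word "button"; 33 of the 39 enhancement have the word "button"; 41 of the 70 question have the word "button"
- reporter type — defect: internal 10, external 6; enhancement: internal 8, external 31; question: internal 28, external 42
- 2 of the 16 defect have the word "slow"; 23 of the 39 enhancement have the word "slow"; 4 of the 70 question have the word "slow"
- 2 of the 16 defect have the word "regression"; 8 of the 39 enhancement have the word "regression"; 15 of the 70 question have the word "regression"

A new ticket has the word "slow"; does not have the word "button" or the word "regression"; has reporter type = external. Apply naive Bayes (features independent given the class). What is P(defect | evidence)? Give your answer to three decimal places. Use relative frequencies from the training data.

0.140

defect: (16/125) × (12/16) × (6/16) × (2/16) × (14/16) = 0.0039375
enhancement: (39/125) × (6/39) × (31/39) × (23/39) × (31/39) ≈ 0.0178854
question: (70/125) × (29/70) × (42/70) × (4/70) × (55/70) ≈ 0.0062498
P(defect | x) = 0.0039375 / 0.0280727 ≈ 0.140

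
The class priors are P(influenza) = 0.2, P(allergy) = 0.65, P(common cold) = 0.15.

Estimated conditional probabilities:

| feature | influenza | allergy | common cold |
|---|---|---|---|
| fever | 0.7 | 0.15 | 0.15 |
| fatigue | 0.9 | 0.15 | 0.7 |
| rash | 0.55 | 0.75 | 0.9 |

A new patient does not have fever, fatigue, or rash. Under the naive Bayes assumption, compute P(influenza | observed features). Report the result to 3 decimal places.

0.022

influenza: 0.2 × (1−0.7) × (1−0.9) × (1−0.55) = 0.0027
allergy: 0.65 × (1−0.15) × (1−0.15) × (1−0.75) = 0.11740625
common cold: 0.15 × (1−0.15) × (1−0.7) × (1−0.9) = 0.003825
P(influenza | x) = 0.0027 / 0.12393125 ≈ 0.022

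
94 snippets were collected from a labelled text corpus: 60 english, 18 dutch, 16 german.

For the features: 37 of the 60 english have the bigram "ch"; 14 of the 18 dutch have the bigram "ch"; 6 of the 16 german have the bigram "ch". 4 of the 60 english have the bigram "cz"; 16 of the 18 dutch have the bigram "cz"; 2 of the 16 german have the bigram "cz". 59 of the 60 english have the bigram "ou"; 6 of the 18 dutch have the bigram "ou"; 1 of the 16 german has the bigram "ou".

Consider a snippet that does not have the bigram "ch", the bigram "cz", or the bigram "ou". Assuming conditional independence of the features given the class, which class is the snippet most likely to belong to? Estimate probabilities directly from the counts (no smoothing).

german

english: (60/94) × (23/60) × (56/60) × (1/60) ≈ 0.00380615
dutch: (18/94) × (4/18) × (2/18) × (12/18) ≈ 0.00315209
german: (16/94) × (10/16) × (14/16) × (15/16) ≈ 0.0872673
Highest score → german.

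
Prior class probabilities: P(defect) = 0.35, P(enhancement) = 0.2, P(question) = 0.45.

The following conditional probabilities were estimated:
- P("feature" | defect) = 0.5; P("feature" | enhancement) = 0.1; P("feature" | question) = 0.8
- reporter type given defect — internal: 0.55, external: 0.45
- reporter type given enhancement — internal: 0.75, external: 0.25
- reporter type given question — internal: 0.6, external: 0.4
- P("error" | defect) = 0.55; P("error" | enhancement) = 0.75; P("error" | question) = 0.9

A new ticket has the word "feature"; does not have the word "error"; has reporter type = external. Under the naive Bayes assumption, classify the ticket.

defect: 0.35 × 0.5 × 0.45 × (1−0.55) = 0.0354375
enhancement: 0.2 × 0.1 × 0.25 × (1−0.75) = 0.00125
question: 0.45 × 0.8 × 0.4 × (1−0.9) = 0.0144
Highest score → defect.

defect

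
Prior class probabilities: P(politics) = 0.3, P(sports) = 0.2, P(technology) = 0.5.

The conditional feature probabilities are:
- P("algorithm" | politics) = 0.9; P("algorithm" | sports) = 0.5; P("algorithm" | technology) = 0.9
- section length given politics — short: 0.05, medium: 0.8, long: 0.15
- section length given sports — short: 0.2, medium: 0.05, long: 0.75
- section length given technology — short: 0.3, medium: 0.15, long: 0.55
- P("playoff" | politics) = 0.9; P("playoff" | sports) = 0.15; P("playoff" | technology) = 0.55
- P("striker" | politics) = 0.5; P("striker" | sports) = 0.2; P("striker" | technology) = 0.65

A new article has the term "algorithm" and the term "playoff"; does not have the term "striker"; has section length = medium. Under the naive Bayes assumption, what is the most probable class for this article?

politics

politics: 0.3 × 0.9 × 0.8 × 0.9 × (1−0.5) = 0.0972
sports: 0.2 × 0.5 × 0.05 × 0.15 × (1−0.2) = 0.0006
technology: 0.5 × 0.9 × 0.15 × 0.55 × (1−0.65) = 0.01299375
Highest score → politics.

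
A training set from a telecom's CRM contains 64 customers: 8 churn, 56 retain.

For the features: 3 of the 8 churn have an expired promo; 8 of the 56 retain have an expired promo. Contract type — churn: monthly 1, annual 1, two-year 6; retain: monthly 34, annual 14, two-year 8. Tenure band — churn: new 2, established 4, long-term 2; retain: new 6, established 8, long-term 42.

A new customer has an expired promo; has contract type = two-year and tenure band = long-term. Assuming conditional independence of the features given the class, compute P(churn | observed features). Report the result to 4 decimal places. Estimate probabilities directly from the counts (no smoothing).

churn: (8/64) × (3/8) × (6/8) × (2/8) = 0.0087890625
retain: (56/64) × (8/56) × (8/56) × (42/56) ≈ 0.0133929
P(churn | x) = 0.0087890625 / 0.0221819625 ≈ 0.3962

0.3962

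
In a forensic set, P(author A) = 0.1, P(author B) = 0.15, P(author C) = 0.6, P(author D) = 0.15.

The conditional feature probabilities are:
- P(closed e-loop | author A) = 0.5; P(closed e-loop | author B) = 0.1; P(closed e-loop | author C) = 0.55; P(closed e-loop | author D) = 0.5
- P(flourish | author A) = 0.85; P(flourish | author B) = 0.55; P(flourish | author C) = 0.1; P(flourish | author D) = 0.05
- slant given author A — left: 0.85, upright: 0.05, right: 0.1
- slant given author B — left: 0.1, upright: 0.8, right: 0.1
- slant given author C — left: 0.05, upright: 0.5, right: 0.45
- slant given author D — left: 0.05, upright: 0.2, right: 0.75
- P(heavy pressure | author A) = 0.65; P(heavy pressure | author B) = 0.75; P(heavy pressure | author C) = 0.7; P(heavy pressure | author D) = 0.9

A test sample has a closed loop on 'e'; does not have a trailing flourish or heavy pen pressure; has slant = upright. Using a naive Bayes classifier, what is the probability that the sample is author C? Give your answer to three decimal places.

author A: 0.1 × 0.5 × (1−0.85) × 0.05 × (1−0.65) = 0.00013125
author B: 0.15 × 0.1 × (1−0.55) × 0.8 × (1−0.75) = 0.00135
author C: 0.6 × 0.55 × (1−0.1) × 0.5 × (1−0.7) = 0.04455
author D: 0.15 × 0.5 × (1−0.05) × 0.2 × (1−0.9) = 0.001425
P(author C | x) = 0.04455 / 0.04745625 ≈ 0.939

0.939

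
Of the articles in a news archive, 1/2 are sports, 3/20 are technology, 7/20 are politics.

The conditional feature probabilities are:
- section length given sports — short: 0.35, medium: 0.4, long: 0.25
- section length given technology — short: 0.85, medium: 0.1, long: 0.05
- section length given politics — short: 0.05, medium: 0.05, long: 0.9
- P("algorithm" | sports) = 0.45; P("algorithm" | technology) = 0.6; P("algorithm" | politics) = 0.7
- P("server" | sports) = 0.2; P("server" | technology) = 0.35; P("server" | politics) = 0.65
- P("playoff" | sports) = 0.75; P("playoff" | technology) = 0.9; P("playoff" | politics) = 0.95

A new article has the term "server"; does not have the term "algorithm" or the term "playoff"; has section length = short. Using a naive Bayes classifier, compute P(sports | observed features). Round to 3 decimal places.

sports: 0.5 × 0.35 × (1−0.45) × 0.2 × (1−0.75) = 0.0048125
technology: 0.15 × 0.85 × (1−0.6) × 0.35 × (1−0.9) = 0.001785
politics: 0.35 × 0.05 × (1−0.7) × 0.65 × (1−0.95) = 0.000170625
P(sports | x) = 0.0048125 / 0.006768125 ≈ 0.711

0.711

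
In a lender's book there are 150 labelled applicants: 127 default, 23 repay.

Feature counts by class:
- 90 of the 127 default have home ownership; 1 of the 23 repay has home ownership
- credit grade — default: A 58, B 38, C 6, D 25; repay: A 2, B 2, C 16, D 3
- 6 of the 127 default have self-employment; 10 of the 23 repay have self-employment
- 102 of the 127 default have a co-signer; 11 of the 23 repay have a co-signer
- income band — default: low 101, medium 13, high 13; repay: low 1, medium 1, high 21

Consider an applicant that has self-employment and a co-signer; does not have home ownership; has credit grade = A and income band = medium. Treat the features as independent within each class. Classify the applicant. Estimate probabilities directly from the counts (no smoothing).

default: (127/150) × (37/127) × (58/127) × (6/127) × (102/127) × (13/127) ≈ 0.000437541
repay: (23/150) × (22/23) × (2/23) × (10/23) × (11/23) × (1/23) ≈ 0.000115304
Highest score → default.

default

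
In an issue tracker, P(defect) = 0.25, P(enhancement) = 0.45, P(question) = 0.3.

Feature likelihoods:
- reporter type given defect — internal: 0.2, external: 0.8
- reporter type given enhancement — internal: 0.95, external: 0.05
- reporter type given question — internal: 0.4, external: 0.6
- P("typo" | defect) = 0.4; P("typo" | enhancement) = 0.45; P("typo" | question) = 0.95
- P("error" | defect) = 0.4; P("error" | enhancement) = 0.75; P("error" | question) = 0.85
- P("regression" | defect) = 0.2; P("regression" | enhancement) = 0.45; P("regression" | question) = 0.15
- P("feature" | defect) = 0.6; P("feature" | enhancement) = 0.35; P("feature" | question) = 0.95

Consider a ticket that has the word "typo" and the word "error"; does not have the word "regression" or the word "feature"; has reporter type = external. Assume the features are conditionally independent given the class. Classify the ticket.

defect: 0.25 × 0.8 × 0.4 × 0.4 × (1−0.2) × (1−0.6) = 0.01024
enhancement: 0.45 × 0.05 × 0.45 × 0.75 × (1−0.45) × (1−0.35) = 0.002714765625
question: 0.3 × 0.6 × 0.95 × 0.85 × (1−0.15) × (1−0.95) = 0.006177375
Highest score → defect.

defect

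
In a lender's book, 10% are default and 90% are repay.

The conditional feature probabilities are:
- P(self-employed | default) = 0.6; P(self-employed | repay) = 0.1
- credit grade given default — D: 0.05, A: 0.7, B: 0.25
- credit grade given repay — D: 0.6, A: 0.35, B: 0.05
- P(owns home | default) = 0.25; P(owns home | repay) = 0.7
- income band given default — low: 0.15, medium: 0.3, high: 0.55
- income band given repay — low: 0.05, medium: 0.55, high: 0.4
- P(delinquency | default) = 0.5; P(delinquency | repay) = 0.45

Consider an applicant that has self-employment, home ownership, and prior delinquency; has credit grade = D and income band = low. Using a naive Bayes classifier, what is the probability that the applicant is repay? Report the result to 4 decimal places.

default: 0.1 × 0.6 × 0.05 × 0.25 × 0.15 × 0.5 = 0.00005625
repay: 0.9 × 0.1 × 0.6 × 0.7 × 0.05 × 0.45 = 0.0008505
P(repay | x) = 0.0008505 / 0.00090675 ≈ 0.9380

0.9380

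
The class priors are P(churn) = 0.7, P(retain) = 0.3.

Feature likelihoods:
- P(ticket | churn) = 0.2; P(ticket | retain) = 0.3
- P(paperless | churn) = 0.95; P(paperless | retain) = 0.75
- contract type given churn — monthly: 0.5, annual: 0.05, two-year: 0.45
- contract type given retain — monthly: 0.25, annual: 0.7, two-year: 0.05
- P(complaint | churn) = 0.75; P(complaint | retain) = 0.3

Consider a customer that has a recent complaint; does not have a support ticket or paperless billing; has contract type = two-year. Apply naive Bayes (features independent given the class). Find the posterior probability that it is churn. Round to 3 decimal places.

churn: 0.7 × (1−0.2) × (1−0.95) × 0.45 × 0.75 = 0.00945
retain: 0.3 × (1−0.3) × (1−0.75) × 0.05 × 0.3 = 0.0007875
P(churn | x) = 0.00945 / 0.0102375 ≈ 0.923

0.923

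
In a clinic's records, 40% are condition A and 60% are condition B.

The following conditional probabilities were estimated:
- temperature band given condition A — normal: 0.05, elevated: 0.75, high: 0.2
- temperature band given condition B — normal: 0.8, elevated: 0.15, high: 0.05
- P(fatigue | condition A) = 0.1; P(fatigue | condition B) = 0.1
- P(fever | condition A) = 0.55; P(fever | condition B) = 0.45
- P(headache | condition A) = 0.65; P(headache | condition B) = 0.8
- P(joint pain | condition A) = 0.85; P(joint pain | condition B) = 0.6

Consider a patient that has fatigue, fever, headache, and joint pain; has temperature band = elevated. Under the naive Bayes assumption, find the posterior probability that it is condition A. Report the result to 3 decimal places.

condition A: 0.4 × 0.75 × 0.1 × 0.55 × 0.65 × 0.85 = 0.00911625
condition B: 0.6 × 0.15 × 0.1 × 0.45 × 0.8 × 0.6 = 0.001944
P(condition A | x) = 0.00911625 / 0.01106025 ≈ 0.824

0.824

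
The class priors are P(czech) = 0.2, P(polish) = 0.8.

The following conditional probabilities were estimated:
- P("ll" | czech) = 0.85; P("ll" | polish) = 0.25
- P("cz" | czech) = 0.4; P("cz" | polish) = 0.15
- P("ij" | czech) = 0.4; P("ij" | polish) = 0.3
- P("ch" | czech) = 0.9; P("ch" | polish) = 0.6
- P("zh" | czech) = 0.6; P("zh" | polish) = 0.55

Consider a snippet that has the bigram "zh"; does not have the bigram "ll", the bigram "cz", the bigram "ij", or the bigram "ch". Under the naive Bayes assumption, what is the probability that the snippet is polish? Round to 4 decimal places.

0.9918

czech: 0.2 × (1−0.85) × (1−0.4) × (1−0.4) × (1−0.9) × 0.6 = 0.000648
polish: 0.8 × (1−0.25) × (1−0.15) × (1−0.3) × (1−0.6) × 0.55 = 0.07854
P(polish | x) = 0.07854 / 0.079188 ≈ 0.9918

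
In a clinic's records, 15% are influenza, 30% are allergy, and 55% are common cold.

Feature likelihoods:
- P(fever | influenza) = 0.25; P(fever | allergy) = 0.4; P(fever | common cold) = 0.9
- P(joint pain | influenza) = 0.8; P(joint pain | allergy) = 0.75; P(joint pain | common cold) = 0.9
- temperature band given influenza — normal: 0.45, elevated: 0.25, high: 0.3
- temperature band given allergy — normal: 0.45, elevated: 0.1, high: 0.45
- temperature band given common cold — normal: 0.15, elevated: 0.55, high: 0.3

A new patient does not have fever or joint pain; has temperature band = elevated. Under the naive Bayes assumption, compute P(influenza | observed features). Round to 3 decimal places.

0.428

influenza: 0.15 × (1−0.25) × (1−0.8) × 0.25 = 0.005625
allergy: 0.3 × (1−0.4) × (1−0.75) × 0.1 = 0.0045
common cold: 0.55 × (1−0.9) × (1−0.9) × 0.55 = 0.003025
P(influenza | x) = 0.005625 / 0.01315 ≈ 0.428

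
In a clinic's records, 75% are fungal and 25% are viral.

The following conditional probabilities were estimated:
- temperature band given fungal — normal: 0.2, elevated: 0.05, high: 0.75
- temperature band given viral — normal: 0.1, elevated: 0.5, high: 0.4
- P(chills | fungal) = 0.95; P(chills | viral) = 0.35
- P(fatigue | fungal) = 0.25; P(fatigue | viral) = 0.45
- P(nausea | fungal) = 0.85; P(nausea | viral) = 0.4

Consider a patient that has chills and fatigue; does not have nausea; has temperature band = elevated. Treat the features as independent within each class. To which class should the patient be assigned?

viral

fungal: 0.75 × 0.05 × 0.95 × 0.25 × (1−0.85) = 0.0013359375
viral: 0.25 × 0.5 × 0.35 × 0.45 × (1−0.4) = 0.0118125
Highest score → viral.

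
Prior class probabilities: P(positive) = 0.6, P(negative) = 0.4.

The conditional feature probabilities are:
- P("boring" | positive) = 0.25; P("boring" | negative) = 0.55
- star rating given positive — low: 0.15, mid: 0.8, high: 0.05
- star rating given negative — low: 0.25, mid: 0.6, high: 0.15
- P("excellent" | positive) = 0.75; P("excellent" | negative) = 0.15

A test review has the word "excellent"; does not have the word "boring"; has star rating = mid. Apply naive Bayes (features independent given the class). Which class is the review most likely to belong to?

positive

positive: 0.6 × (1−0.25) × 0.8 × 0.75 = 0.27
negative: 0.4 × (1−0.55) × 0.6 × 0.15 = 0.0162
Highest score → positive.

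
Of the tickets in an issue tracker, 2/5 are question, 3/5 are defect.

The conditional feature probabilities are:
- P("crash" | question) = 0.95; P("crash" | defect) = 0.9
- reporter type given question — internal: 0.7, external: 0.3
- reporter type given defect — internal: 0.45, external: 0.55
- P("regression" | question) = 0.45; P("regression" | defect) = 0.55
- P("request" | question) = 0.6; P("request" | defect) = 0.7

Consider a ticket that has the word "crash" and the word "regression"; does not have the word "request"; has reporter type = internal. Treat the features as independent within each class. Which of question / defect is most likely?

question

question: 0.4 × 0.95 × 0.7 × 0.45 × (1−0.6) = 0.04788
defect: 0.6 × 0.9 × 0.45 × 0.55 × (1−0.7) = 0.040095
Highest score → question.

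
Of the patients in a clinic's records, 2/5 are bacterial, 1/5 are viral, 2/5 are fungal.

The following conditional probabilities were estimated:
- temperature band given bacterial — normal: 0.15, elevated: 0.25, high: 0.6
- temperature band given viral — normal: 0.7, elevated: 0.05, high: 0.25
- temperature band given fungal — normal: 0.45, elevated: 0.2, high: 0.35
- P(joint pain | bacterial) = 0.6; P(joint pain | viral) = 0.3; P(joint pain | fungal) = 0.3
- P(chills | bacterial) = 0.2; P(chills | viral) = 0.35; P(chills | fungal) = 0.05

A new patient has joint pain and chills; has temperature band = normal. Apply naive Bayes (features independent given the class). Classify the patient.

viral

bacterial: 0.4 × 0.15 × 0.6 × 0.2 = 0.0072
viral: 0.2 × 0.7 × 0.3 × 0.35 = 0.0147
fungal: 0.4 × 0.45 × 0.3 × 0.05 = 0.0027
Highest score → viral.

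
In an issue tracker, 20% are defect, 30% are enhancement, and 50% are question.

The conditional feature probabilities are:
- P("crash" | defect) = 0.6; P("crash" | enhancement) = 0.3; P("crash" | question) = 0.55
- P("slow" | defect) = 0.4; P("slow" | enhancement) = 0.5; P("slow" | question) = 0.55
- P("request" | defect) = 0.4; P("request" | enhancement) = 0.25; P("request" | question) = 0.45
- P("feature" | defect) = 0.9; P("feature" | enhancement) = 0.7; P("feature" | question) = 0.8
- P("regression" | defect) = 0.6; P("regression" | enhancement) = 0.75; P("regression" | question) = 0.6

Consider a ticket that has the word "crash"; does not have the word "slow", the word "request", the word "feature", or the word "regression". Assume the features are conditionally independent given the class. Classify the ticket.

defect: 0.2 × 0.6 × (1−0.4) × (1−0.4) × (1−0.9) × (1−0.6) = 0.001728
enhancement: 0.3 × 0.3 × (1−0.5) × (1−0.25) × (1−0.7) × (1−0.75) = 0.00253125
question: 0.5 × 0.55 × (1−0.55) × (1−0.45) × (1−0.8) × (1−0.6) = 0.005445
Highest score → question.

question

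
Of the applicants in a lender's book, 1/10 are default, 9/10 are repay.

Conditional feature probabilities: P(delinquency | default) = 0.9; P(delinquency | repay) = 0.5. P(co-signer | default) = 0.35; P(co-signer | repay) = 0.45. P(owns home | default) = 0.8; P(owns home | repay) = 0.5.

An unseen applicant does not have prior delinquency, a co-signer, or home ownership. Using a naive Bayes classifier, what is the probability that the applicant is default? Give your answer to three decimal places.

default: 0.1 × (1−0.9) × (1−0.35) × (1−0.8) = 0.0013
repay: 0.9 × (1−0.5) × (1−0.45) × (1−0.5) = 0.12375
P(default | x) = 0.0013 / 0.12505 ≈ 0.010

0.010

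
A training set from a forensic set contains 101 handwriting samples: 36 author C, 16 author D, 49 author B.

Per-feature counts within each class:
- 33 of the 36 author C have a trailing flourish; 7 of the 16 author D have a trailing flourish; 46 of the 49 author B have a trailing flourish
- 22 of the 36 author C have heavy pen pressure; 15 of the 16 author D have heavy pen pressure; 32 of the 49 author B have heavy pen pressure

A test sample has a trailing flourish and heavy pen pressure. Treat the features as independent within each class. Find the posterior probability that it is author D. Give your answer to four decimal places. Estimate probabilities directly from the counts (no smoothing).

author C: (36/101) × (33/36) × (22/36) ≈ 0.19967
author D: (16/101) × (7/16) × (15/16) ≈ 0.0649752
author B: (49/101) × (46/49) × (32/49) ≈ 0.297434
P(author D | x) = 0.0649752 / 0.5620792 ≈ 0.1156

0.1156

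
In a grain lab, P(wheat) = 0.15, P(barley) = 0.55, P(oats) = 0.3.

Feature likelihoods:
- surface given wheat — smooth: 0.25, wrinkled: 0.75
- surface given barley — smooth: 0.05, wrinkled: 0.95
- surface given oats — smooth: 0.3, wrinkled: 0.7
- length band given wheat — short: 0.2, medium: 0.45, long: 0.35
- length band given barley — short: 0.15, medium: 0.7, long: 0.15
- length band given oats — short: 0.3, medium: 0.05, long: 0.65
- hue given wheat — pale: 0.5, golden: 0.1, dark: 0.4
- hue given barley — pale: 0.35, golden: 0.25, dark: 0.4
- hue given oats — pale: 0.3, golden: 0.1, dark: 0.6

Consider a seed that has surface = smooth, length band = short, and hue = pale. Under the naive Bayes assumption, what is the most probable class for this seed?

oats

wheat: 0.15 × 0.25 × 0.2 × 0.5 = 0.00375
barley: 0.55 × 0.05 × 0.15 × 0.35 = 0.00144375
oats: 0.3 × 0.3 × 0.3 × 0.3 = 0.0081
Highest score → oats.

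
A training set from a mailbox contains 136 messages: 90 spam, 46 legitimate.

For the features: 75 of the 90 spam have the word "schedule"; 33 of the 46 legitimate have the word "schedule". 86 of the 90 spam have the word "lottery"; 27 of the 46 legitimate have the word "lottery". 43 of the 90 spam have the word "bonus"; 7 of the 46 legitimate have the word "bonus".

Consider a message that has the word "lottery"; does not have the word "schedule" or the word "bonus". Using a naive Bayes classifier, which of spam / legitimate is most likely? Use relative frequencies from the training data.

spam: (90/136) × (15/90) × (86/90) × (47/90) ≈ 0.0550381
legitimate: (46/136) × (13/46) × (27/46) × (39/46) ≈ 0.0475682
Highest score → spam.

spam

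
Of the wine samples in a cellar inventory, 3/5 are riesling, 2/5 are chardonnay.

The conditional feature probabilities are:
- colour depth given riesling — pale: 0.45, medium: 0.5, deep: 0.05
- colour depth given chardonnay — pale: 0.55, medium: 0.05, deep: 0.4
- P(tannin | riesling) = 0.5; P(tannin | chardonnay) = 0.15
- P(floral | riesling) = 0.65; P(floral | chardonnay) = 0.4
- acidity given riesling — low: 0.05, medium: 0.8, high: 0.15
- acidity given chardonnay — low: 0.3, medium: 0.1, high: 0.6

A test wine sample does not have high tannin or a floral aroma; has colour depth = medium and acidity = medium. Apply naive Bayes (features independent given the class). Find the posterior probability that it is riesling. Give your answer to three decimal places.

riesling: 0.6 × 0.5 × (1−0.5) × (1−0.65) × 0.8 = 0.042
chardonnay: 0.4 × 0.05 × (1−0.15) × (1−0.4) × 0.1 = 0.00102
P(riesling | x) = 0.042 / 0.04302 ≈ 0.976

0.976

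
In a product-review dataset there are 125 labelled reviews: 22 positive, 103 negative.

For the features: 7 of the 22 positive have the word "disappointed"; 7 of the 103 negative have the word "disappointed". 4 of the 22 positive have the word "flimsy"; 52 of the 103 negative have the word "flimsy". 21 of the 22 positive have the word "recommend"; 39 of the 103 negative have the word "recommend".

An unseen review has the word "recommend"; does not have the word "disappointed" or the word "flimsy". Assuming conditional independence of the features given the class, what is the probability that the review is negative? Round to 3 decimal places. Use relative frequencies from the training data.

0.606

positive: (22/125) × (15/22) × (18/22) × (21/22) ≈ 0.093719
negative: (103/125) × (96/103) × (51/103) × (39/103) ≈ 0.143986
P(negative | x) = 0.143986 / 0.237705 ≈ 0.606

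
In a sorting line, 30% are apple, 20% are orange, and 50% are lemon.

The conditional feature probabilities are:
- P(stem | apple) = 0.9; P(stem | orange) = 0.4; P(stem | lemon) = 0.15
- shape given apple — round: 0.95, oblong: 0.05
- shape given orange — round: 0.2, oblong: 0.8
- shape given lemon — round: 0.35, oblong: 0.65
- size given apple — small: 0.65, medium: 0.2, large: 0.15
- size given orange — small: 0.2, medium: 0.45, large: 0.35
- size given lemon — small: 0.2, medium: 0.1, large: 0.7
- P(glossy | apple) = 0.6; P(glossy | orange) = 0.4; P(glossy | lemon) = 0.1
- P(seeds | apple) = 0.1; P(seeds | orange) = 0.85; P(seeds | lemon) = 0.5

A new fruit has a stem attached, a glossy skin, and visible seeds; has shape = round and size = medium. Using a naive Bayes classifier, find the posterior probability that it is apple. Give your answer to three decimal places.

apple: 0.3 × 0.9 × 0.95 × 0.2 × 0.6 × 0.1 = 0.003078
orange: 0.2 × 0.4 × 0.2 × 0.45 × 0.4 × 0.85 = 0.002448
lemon: 0.5 × 0.15 × 0.35 × 0.1 × 0.1 × 0.5 = 0.00013125
P(apple | x) = 0.003078 / 0.00565725 ≈ 0.544

0.544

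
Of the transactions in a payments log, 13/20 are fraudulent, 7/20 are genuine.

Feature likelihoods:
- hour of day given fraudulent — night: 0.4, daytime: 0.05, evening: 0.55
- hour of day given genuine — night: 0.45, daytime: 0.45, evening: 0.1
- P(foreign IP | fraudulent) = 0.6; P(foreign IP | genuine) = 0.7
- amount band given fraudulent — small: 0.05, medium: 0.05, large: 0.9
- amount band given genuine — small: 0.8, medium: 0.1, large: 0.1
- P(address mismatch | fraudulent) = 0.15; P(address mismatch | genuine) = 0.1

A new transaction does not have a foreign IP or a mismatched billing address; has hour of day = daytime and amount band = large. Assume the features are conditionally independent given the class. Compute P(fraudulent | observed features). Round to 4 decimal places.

fraudulent: 0.65 × 0.05 × (1−0.6) × 0.9 × (1−0.15) = 0.009945
genuine: 0.35 × 0.45 × (1−0.7) × 0.1 × (1−0.1) = 0.0042525
P(fraudulent | x) = 0.009945 / 0.0141975 ≈ 0.7005

0.7005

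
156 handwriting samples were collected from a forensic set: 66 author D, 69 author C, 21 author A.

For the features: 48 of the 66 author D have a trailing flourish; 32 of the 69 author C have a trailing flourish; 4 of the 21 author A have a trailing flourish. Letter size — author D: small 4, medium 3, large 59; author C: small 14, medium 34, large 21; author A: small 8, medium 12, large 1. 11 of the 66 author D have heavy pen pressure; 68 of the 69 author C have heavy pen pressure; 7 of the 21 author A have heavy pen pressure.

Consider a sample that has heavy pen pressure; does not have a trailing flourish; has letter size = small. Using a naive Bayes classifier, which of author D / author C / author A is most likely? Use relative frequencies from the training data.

author D: (66/156) × (18/66) × (4/66) × (11/66) ≈ 0.0011655
author C: (69/156) × (37/69) × (14/69) × (68/69) ≈ 0.0474259
author A: (21/156) × (17/21) × (8/21) × (7/21) ≈ 0.013838
Highest score → author C.

author C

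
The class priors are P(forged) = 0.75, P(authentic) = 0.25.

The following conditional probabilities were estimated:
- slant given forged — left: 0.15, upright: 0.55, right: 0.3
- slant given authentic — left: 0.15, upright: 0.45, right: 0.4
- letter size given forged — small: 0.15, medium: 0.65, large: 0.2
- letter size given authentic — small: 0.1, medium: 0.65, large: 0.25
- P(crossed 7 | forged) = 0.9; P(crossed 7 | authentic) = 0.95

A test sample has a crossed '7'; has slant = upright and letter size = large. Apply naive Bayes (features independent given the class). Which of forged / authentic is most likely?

forged: 0.75 × 0.55 × 0.2 × 0.9 = 0.07425
authentic: 0.25 × 0.45 × 0.25 × 0.95 = 0.02671875
Highest score → forged.

forged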